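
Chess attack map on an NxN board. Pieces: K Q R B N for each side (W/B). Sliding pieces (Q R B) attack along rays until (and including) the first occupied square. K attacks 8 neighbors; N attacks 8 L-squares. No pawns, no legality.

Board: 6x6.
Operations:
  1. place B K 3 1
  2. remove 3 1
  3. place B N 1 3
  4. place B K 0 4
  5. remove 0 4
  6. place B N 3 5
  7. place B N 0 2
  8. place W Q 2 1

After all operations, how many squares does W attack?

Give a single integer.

Answer: 17

Derivation:
Op 1: place BK@(3,1)
Op 2: remove (3,1)
Op 3: place BN@(1,3)
Op 4: place BK@(0,4)
Op 5: remove (0,4)
Op 6: place BN@(3,5)
Op 7: place BN@(0,2)
Op 8: place WQ@(2,1)
Per-piece attacks for W:
  WQ@(2,1): attacks (2,2) (2,3) (2,4) (2,5) (2,0) (3,1) (4,1) (5,1) (1,1) (0,1) (3,2) (4,3) (5,4) (3,0) (1,2) (0,3) (1,0)
Union (17 distinct): (0,1) (0,3) (1,0) (1,1) (1,2) (2,0) (2,2) (2,3) (2,4) (2,5) (3,0) (3,1) (3,2) (4,1) (4,3) (5,1) (5,4)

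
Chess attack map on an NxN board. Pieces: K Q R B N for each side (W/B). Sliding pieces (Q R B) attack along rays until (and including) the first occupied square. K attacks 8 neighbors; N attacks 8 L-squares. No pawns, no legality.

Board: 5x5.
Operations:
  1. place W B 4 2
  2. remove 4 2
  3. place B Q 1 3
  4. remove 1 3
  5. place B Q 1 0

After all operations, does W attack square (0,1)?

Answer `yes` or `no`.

Answer: no

Derivation:
Op 1: place WB@(4,2)
Op 2: remove (4,2)
Op 3: place BQ@(1,3)
Op 4: remove (1,3)
Op 5: place BQ@(1,0)
Per-piece attacks for W:
W attacks (0,1): no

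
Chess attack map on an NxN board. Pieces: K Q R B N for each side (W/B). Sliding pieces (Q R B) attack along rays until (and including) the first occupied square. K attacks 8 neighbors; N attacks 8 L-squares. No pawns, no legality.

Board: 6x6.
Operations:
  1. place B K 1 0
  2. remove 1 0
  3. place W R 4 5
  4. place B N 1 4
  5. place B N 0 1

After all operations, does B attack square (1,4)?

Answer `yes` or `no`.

Answer: no

Derivation:
Op 1: place BK@(1,0)
Op 2: remove (1,0)
Op 3: place WR@(4,5)
Op 4: place BN@(1,4)
Op 5: place BN@(0,1)
Per-piece attacks for B:
  BN@(0,1): attacks (1,3) (2,2) (2,0)
  BN@(1,4): attacks (3,5) (2,2) (3,3) (0,2)
B attacks (1,4): no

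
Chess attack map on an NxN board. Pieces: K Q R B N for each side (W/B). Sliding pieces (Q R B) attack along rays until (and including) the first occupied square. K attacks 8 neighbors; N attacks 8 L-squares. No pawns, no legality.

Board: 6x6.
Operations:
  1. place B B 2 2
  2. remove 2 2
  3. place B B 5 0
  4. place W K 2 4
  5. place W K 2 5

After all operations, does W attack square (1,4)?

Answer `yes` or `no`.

Answer: yes

Derivation:
Op 1: place BB@(2,2)
Op 2: remove (2,2)
Op 3: place BB@(5,0)
Op 4: place WK@(2,4)
Op 5: place WK@(2,5)
Per-piece attacks for W:
  WK@(2,4): attacks (2,5) (2,3) (3,4) (1,4) (3,5) (3,3) (1,5) (1,3)
  WK@(2,5): attacks (2,4) (3,5) (1,5) (3,4) (1,4)
W attacks (1,4): yes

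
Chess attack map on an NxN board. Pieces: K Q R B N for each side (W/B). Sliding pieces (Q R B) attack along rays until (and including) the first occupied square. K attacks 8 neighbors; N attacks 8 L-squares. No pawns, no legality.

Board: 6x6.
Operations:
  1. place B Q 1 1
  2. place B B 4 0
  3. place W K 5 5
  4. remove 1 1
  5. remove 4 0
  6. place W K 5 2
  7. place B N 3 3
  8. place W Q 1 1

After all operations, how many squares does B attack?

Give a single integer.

Answer: 8

Derivation:
Op 1: place BQ@(1,1)
Op 2: place BB@(4,0)
Op 3: place WK@(5,5)
Op 4: remove (1,1)
Op 5: remove (4,0)
Op 6: place WK@(5,2)
Op 7: place BN@(3,3)
Op 8: place WQ@(1,1)
Per-piece attacks for B:
  BN@(3,3): attacks (4,5) (5,4) (2,5) (1,4) (4,1) (5,2) (2,1) (1,2)
Union (8 distinct): (1,2) (1,4) (2,1) (2,5) (4,1) (4,5) (5,2) (5,4)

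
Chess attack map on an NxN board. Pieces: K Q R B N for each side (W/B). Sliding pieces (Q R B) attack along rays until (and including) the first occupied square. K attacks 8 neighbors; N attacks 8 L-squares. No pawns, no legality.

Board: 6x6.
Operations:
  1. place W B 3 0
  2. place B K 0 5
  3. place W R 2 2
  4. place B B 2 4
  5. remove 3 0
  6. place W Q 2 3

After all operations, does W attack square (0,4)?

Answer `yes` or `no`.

Op 1: place WB@(3,0)
Op 2: place BK@(0,5)
Op 3: place WR@(2,2)
Op 4: place BB@(2,4)
Op 5: remove (3,0)
Op 6: place WQ@(2,3)
Per-piece attacks for W:
  WR@(2,2): attacks (2,3) (2,1) (2,0) (3,2) (4,2) (5,2) (1,2) (0,2) [ray(0,1) blocked at (2,3)]
  WQ@(2,3): attacks (2,4) (2,2) (3,3) (4,3) (5,3) (1,3) (0,3) (3,4) (4,5) (3,2) (4,1) (5,0) (1,4) (0,5) (1,2) (0,1) [ray(0,1) blocked at (2,4); ray(0,-1) blocked at (2,2); ray(-1,1) blocked at (0,5)]
W attacks (0,4): no

Answer: no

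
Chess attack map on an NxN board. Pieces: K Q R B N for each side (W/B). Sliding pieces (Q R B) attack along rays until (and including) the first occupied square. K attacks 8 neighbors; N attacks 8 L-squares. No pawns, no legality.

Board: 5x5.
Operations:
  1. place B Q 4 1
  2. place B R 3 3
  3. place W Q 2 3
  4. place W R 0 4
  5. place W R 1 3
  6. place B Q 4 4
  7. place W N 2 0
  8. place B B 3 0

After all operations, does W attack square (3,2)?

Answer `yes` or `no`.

Op 1: place BQ@(4,1)
Op 2: place BR@(3,3)
Op 3: place WQ@(2,3)
Op 4: place WR@(0,4)
Op 5: place WR@(1,3)
Op 6: place BQ@(4,4)
Op 7: place WN@(2,0)
Op 8: place BB@(3,0)
Per-piece attacks for W:
  WR@(0,4): attacks (0,3) (0,2) (0,1) (0,0) (1,4) (2,4) (3,4) (4,4) [ray(1,0) blocked at (4,4)]
  WR@(1,3): attacks (1,4) (1,2) (1,1) (1,0) (2,3) (0,3) [ray(1,0) blocked at (2,3)]
  WN@(2,0): attacks (3,2) (4,1) (1,2) (0,1)
  WQ@(2,3): attacks (2,4) (2,2) (2,1) (2,0) (3,3) (1,3) (3,4) (3,2) (4,1) (1,4) (1,2) (0,1) [ray(0,-1) blocked at (2,0); ray(1,0) blocked at (3,3); ray(-1,0) blocked at (1,3); ray(1,-1) blocked at (4,1)]
W attacks (3,2): yes

Answer: yes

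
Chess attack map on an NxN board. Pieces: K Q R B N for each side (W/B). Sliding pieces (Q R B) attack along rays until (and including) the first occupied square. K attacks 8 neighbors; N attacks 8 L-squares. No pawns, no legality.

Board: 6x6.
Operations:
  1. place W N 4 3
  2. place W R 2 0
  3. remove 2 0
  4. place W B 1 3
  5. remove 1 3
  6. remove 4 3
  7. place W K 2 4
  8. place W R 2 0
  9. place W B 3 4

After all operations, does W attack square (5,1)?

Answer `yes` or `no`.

Op 1: place WN@(4,3)
Op 2: place WR@(2,0)
Op 3: remove (2,0)
Op 4: place WB@(1,3)
Op 5: remove (1,3)
Op 6: remove (4,3)
Op 7: place WK@(2,4)
Op 8: place WR@(2,0)
Op 9: place WB@(3,4)
Per-piece attacks for W:
  WR@(2,0): attacks (2,1) (2,2) (2,3) (2,4) (3,0) (4,0) (5,0) (1,0) (0,0) [ray(0,1) blocked at (2,4)]
  WK@(2,4): attacks (2,5) (2,3) (3,4) (1,4) (3,5) (3,3) (1,5) (1,3)
  WB@(3,4): attacks (4,5) (4,3) (5,2) (2,5) (2,3) (1,2) (0,1)
W attacks (5,1): no

Answer: no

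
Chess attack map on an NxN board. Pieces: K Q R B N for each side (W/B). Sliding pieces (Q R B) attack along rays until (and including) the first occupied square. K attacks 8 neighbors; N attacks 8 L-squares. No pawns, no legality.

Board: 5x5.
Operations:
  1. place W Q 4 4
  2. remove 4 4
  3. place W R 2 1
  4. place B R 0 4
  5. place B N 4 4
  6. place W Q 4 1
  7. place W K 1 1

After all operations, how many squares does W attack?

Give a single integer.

Op 1: place WQ@(4,4)
Op 2: remove (4,4)
Op 3: place WR@(2,1)
Op 4: place BR@(0,4)
Op 5: place BN@(4,4)
Op 6: place WQ@(4,1)
Op 7: place WK@(1,1)
Per-piece attacks for W:
  WK@(1,1): attacks (1,2) (1,0) (2,1) (0,1) (2,2) (2,0) (0,2) (0,0)
  WR@(2,1): attacks (2,2) (2,3) (2,4) (2,0) (3,1) (4,1) (1,1) [ray(1,0) blocked at (4,1); ray(-1,0) blocked at (1,1)]
  WQ@(4,1): attacks (4,2) (4,3) (4,4) (4,0) (3,1) (2,1) (3,2) (2,3) (1,4) (3,0) [ray(0,1) blocked at (4,4); ray(-1,0) blocked at (2,1)]
Union (20 distinct): (0,0) (0,1) (0,2) (1,0) (1,1) (1,2) (1,4) (2,0) (2,1) (2,2) (2,3) (2,4) (3,0) (3,1) (3,2) (4,0) (4,1) (4,2) (4,3) (4,4)

Answer: 20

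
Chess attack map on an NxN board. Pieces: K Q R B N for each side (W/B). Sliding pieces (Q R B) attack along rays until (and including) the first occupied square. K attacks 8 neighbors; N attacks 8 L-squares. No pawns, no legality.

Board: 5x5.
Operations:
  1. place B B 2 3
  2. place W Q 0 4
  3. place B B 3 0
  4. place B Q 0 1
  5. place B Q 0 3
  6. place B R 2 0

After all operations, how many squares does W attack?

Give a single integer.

Op 1: place BB@(2,3)
Op 2: place WQ@(0,4)
Op 3: place BB@(3,0)
Op 4: place BQ@(0,1)
Op 5: place BQ@(0,3)
Op 6: place BR@(2,0)
Per-piece attacks for W:
  WQ@(0,4): attacks (0,3) (1,4) (2,4) (3,4) (4,4) (1,3) (2,2) (3,1) (4,0) [ray(0,-1) blocked at (0,3)]
Union (9 distinct): (0,3) (1,3) (1,4) (2,2) (2,4) (3,1) (3,4) (4,0) (4,4)

Answer: 9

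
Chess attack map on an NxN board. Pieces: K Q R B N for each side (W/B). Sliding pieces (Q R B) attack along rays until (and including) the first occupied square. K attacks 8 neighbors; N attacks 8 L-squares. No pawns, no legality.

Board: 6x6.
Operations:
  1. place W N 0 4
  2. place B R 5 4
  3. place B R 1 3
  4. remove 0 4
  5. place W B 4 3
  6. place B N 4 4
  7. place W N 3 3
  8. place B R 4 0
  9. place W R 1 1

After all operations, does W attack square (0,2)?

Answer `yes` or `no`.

Op 1: place WN@(0,4)
Op 2: place BR@(5,4)
Op 3: place BR@(1,3)
Op 4: remove (0,4)
Op 5: place WB@(4,3)
Op 6: place BN@(4,4)
Op 7: place WN@(3,3)
Op 8: place BR@(4,0)
Op 9: place WR@(1,1)
Per-piece attacks for W:
  WR@(1,1): attacks (1,2) (1,3) (1,0) (2,1) (3,1) (4,1) (5,1) (0,1) [ray(0,1) blocked at (1,3)]
  WN@(3,3): attacks (4,5) (5,4) (2,5) (1,4) (4,1) (5,2) (2,1) (1,2)
  WB@(4,3): attacks (5,4) (5,2) (3,4) (2,5) (3,2) (2,1) (1,0) [ray(1,1) blocked at (5,4)]
W attacks (0,2): no

Answer: no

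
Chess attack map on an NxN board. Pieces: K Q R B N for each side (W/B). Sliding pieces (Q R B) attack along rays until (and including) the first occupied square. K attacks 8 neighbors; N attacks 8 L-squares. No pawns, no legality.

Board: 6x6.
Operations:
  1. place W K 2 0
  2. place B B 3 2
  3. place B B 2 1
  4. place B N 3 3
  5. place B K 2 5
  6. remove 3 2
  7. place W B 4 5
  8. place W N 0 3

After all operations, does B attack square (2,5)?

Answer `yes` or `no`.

Op 1: place WK@(2,0)
Op 2: place BB@(3,2)
Op 3: place BB@(2,1)
Op 4: place BN@(3,3)
Op 5: place BK@(2,5)
Op 6: remove (3,2)
Op 7: place WB@(4,5)
Op 8: place WN@(0,3)
Per-piece attacks for B:
  BB@(2,1): attacks (3,2) (4,3) (5,4) (3,0) (1,2) (0,3) (1,0) [ray(-1,1) blocked at (0,3)]
  BK@(2,5): attacks (2,4) (3,5) (1,5) (3,4) (1,4)
  BN@(3,3): attacks (4,5) (5,4) (2,5) (1,4) (4,1) (5,2) (2,1) (1,2)
B attacks (2,5): yes

Answer: yes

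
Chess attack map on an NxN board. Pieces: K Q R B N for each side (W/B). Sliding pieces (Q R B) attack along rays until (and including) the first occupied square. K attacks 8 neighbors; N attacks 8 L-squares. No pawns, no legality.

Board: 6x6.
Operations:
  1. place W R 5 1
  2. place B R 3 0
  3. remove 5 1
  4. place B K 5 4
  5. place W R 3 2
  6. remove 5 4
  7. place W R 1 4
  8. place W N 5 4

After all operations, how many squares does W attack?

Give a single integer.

Op 1: place WR@(5,1)
Op 2: place BR@(3,0)
Op 3: remove (5,1)
Op 4: place BK@(5,4)
Op 5: place WR@(3,2)
Op 6: remove (5,4)
Op 7: place WR@(1,4)
Op 8: place WN@(5,4)
Per-piece attacks for W:
  WR@(1,4): attacks (1,5) (1,3) (1,2) (1,1) (1,0) (2,4) (3,4) (4,4) (5,4) (0,4) [ray(1,0) blocked at (5,4)]
  WR@(3,2): attacks (3,3) (3,4) (3,5) (3,1) (3,0) (4,2) (5,2) (2,2) (1,2) (0,2) [ray(0,-1) blocked at (3,0)]
  WN@(5,4): attacks (3,5) (4,2) (3,3)
Union (18 distinct): (0,2) (0,4) (1,0) (1,1) (1,2) (1,3) (1,5) (2,2) (2,4) (3,0) (3,1) (3,3) (3,4) (3,5) (4,2) (4,4) (5,2) (5,4)

Answer: 18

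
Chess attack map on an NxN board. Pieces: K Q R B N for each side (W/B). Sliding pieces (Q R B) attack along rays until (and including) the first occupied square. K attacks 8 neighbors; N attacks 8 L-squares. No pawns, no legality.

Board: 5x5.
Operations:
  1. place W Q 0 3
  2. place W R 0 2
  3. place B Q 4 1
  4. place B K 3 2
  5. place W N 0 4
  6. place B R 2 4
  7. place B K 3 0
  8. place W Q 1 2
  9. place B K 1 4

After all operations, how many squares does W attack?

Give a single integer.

Op 1: place WQ@(0,3)
Op 2: place WR@(0,2)
Op 3: place BQ@(4,1)
Op 4: place BK@(3,2)
Op 5: place WN@(0,4)
Op 6: place BR@(2,4)
Op 7: place BK@(3,0)
Op 8: place WQ@(1,2)
Op 9: place BK@(1,4)
Per-piece attacks for W:
  WR@(0,2): attacks (0,3) (0,1) (0,0) (1,2) [ray(0,1) blocked at (0,3); ray(1,0) blocked at (1,2)]
  WQ@(0,3): attacks (0,4) (0,2) (1,3) (2,3) (3,3) (4,3) (1,4) (1,2) [ray(0,1) blocked at (0,4); ray(0,-1) blocked at (0,2); ray(1,1) blocked at (1,4); ray(1,-1) blocked at (1,2)]
  WN@(0,4): attacks (1,2) (2,3)
  WQ@(1,2): attacks (1,3) (1,4) (1,1) (1,0) (2,2) (3,2) (0,2) (2,3) (3,4) (2,1) (3,0) (0,3) (0,1) [ray(0,1) blocked at (1,4); ray(1,0) blocked at (3,2); ray(-1,0) blocked at (0,2); ray(1,-1) blocked at (3,0); ray(-1,1) blocked at (0,3)]
Union (18 distinct): (0,0) (0,1) (0,2) (0,3) (0,4) (1,0) (1,1) (1,2) (1,3) (1,4) (2,1) (2,2) (2,3) (3,0) (3,2) (3,3) (3,4) (4,3)

Answer: 18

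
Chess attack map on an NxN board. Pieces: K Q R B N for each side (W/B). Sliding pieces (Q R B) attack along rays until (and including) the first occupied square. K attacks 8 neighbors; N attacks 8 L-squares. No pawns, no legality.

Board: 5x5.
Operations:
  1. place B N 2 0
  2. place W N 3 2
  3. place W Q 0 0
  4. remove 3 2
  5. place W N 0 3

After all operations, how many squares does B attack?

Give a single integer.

Op 1: place BN@(2,0)
Op 2: place WN@(3,2)
Op 3: place WQ@(0,0)
Op 4: remove (3,2)
Op 5: place WN@(0,3)
Per-piece attacks for B:
  BN@(2,0): attacks (3,2) (4,1) (1,2) (0,1)
Union (4 distinct): (0,1) (1,2) (3,2) (4,1)

Answer: 4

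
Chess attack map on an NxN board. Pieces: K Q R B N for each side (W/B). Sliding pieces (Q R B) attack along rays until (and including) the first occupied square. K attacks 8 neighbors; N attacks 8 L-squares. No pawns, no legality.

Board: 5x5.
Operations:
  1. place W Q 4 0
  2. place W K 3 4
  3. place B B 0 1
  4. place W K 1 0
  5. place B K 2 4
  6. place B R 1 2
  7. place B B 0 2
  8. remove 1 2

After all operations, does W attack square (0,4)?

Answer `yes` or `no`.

Answer: yes

Derivation:
Op 1: place WQ@(4,0)
Op 2: place WK@(3,4)
Op 3: place BB@(0,1)
Op 4: place WK@(1,0)
Op 5: place BK@(2,4)
Op 6: place BR@(1,2)
Op 7: place BB@(0,2)
Op 8: remove (1,2)
Per-piece attacks for W:
  WK@(1,0): attacks (1,1) (2,0) (0,0) (2,1) (0,1)
  WK@(3,4): attacks (3,3) (4,4) (2,4) (4,3) (2,3)
  WQ@(4,0): attacks (4,1) (4,2) (4,3) (4,4) (3,0) (2,0) (1,0) (3,1) (2,2) (1,3) (0,4) [ray(-1,0) blocked at (1,0)]
W attacks (0,4): yes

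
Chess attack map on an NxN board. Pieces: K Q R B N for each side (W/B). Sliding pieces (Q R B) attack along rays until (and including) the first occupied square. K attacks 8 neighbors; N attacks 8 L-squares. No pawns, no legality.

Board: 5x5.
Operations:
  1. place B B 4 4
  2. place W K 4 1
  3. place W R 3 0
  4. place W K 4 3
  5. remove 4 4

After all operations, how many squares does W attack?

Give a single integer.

Op 1: place BB@(4,4)
Op 2: place WK@(4,1)
Op 3: place WR@(3,0)
Op 4: place WK@(4,3)
Op 5: remove (4,4)
Per-piece attacks for W:
  WR@(3,0): attacks (3,1) (3,2) (3,3) (3,4) (4,0) (2,0) (1,0) (0,0)
  WK@(4,1): attacks (4,2) (4,0) (3,1) (3,2) (3,0)
  WK@(4,3): attacks (4,4) (4,2) (3,3) (3,4) (3,2)
Union (11 distinct): (0,0) (1,0) (2,0) (3,0) (3,1) (3,2) (3,3) (3,4) (4,0) (4,2) (4,4)

Answer: 11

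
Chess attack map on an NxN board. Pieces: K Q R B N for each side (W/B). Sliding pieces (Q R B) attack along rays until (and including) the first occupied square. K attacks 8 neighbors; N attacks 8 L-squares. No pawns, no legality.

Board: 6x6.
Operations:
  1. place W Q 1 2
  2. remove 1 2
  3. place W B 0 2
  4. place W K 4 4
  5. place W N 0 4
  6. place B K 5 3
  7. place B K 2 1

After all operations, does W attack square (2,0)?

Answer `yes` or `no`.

Op 1: place WQ@(1,2)
Op 2: remove (1,2)
Op 3: place WB@(0,2)
Op 4: place WK@(4,4)
Op 5: place WN@(0,4)
Op 6: place BK@(5,3)
Op 7: place BK@(2,1)
Per-piece attacks for W:
  WB@(0,2): attacks (1,3) (2,4) (3,5) (1,1) (2,0)
  WN@(0,4): attacks (2,5) (1,2) (2,3)
  WK@(4,4): attacks (4,5) (4,3) (5,4) (3,4) (5,5) (5,3) (3,5) (3,3)
W attacks (2,0): yes

Answer: yes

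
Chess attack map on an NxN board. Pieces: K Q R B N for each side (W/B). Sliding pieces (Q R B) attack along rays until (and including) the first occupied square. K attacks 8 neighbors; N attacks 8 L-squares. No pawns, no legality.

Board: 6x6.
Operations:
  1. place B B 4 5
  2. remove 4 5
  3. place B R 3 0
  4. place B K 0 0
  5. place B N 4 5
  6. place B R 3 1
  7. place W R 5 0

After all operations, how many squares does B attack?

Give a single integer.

Op 1: place BB@(4,5)
Op 2: remove (4,5)
Op 3: place BR@(3,0)
Op 4: place BK@(0,0)
Op 5: place BN@(4,5)
Op 6: place BR@(3,1)
Op 7: place WR@(5,0)
Per-piece attacks for B:
  BK@(0,0): attacks (0,1) (1,0) (1,1)
  BR@(3,0): attacks (3,1) (4,0) (5,0) (2,0) (1,0) (0,0) [ray(0,1) blocked at (3,1); ray(1,0) blocked at (5,0); ray(-1,0) blocked at (0,0)]
  BR@(3,1): attacks (3,2) (3,3) (3,4) (3,5) (3,0) (4,1) (5,1) (2,1) (1,1) (0,1) [ray(0,-1) blocked at (3,0)]
  BN@(4,5): attacks (5,3) (3,3) (2,4)
Union (18 distinct): (0,0) (0,1) (1,0) (1,1) (2,0) (2,1) (2,4) (3,0) (3,1) (3,2) (3,3) (3,4) (3,5) (4,0) (4,1) (5,0) (5,1) (5,3)

Answer: 18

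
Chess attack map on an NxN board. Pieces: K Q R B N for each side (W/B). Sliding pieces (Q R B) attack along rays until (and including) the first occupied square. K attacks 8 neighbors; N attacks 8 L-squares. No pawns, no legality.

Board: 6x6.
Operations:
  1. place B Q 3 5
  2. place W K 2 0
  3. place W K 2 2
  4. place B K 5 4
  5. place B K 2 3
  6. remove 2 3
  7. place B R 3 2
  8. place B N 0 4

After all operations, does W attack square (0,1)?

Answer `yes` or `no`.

Answer: no

Derivation:
Op 1: place BQ@(3,5)
Op 2: place WK@(2,0)
Op 3: place WK@(2,2)
Op 4: place BK@(5,4)
Op 5: place BK@(2,3)
Op 6: remove (2,3)
Op 7: place BR@(3,2)
Op 8: place BN@(0,4)
Per-piece attacks for W:
  WK@(2,0): attacks (2,1) (3,0) (1,0) (3,1) (1,1)
  WK@(2,2): attacks (2,3) (2,1) (3,2) (1,2) (3,3) (3,1) (1,3) (1,1)
W attacks (0,1): no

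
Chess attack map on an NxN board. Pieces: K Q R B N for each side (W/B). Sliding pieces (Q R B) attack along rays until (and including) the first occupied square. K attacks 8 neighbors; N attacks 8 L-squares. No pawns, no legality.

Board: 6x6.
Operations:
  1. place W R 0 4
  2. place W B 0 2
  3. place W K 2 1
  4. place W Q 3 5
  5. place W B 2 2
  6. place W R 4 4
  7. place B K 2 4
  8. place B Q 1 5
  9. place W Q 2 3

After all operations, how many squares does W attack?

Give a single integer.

Answer: 31

Derivation:
Op 1: place WR@(0,4)
Op 2: place WB@(0,2)
Op 3: place WK@(2,1)
Op 4: place WQ@(3,5)
Op 5: place WB@(2,2)
Op 6: place WR@(4,4)
Op 7: place BK@(2,4)
Op 8: place BQ@(1,5)
Op 9: place WQ@(2,3)
Per-piece attacks for W:
  WB@(0,2): attacks (1,3) (2,4) (1,1) (2,0) [ray(1,1) blocked at (2,4)]
  WR@(0,4): attacks (0,5) (0,3) (0,2) (1,4) (2,4) [ray(0,-1) blocked at (0,2); ray(1,0) blocked at (2,4)]
  WK@(2,1): attacks (2,2) (2,0) (3,1) (1,1) (3,2) (3,0) (1,2) (1,0)
  WB@(2,2): attacks (3,3) (4,4) (3,1) (4,0) (1,3) (0,4) (1,1) (0,0) [ray(1,1) blocked at (4,4); ray(-1,1) blocked at (0,4)]
  WQ@(2,3): attacks (2,4) (2,2) (3,3) (4,3) (5,3) (1,3) (0,3) (3,4) (4,5) (3,2) (4,1) (5,0) (1,4) (0,5) (1,2) (0,1) [ray(0,1) blocked at (2,4); ray(0,-1) blocked at (2,2)]
  WQ@(3,5): attacks (3,4) (3,3) (3,2) (3,1) (3,0) (4,5) (5,5) (2,5) (1,5) (4,4) (2,4) [ray(-1,0) blocked at (1,5); ray(1,-1) blocked at (4,4); ray(-1,-1) blocked at (2,4)]
  WR@(4,4): attacks (4,5) (4,3) (4,2) (4,1) (4,0) (5,4) (3,4) (2,4) [ray(-1,0) blocked at (2,4)]
Union (31 distinct): (0,0) (0,1) (0,2) (0,3) (0,4) (0,5) (1,0) (1,1) (1,2) (1,3) (1,4) (1,5) (2,0) (2,2) (2,4) (2,5) (3,0) (3,1) (3,2) (3,3) (3,4) (4,0) (4,1) (4,2) (4,3) (4,4) (4,5) (5,0) (5,3) (5,4) (5,5)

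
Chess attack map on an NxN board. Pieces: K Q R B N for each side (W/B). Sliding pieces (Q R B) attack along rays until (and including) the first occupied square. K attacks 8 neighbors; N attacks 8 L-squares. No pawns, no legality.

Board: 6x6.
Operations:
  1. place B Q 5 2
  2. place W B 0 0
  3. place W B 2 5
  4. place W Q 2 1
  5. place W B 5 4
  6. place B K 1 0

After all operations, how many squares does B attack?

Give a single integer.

Answer: 19

Derivation:
Op 1: place BQ@(5,2)
Op 2: place WB@(0,0)
Op 3: place WB@(2,5)
Op 4: place WQ@(2,1)
Op 5: place WB@(5,4)
Op 6: place BK@(1,0)
Per-piece attacks for B:
  BK@(1,0): attacks (1,1) (2,0) (0,0) (2,1) (0,1)
  BQ@(5,2): attacks (5,3) (5,4) (5,1) (5,0) (4,2) (3,2) (2,2) (1,2) (0,2) (4,3) (3,4) (2,5) (4,1) (3,0) [ray(0,1) blocked at (5,4); ray(-1,1) blocked at (2,5)]
Union (19 distinct): (0,0) (0,1) (0,2) (1,1) (1,2) (2,0) (2,1) (2,2) (2,5) (3,0) (3,2) (3,4) (4,1) (4,2) (4,3) (5,0) (5,1) (5,3) (5,4)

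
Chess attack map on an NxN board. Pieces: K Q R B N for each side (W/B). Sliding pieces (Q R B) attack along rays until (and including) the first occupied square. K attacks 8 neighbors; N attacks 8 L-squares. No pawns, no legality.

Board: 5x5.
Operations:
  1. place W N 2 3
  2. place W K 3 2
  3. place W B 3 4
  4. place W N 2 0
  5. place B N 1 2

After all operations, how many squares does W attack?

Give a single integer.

Op 1: place WN@(2,3)
Op 2: place WK@(3,2)
Op 3: place WB@(3,4)
Op 4: place WN@(2,0)
Op 5: place BN@(1,2)
Per-piece attacks for W:
  WN@(2,0): attacks (3,2) (4,1) (1,2) (0,1)
  WN@(2,3): attacks (4,4) (0,4) (3,1) (4,2) (1,1) (0,2)
  WK@(3,2): attacks (3,3) (3,1) (4,2) (2,2) (4,3) (4,1) (2,3) (2,1)
  WB@(3,4): attacks (4,3) (2,3) [ray(-1,-1) blocked at (2,3)]
Union (15 distinct): (0,1) (0,2) (0,4) (1,1) (1,2) (2,1) (2,2) (2,3) (3,1) (3,2) (3,3) (4,1) (4,2) (4,3) (4,4)

Answer: 15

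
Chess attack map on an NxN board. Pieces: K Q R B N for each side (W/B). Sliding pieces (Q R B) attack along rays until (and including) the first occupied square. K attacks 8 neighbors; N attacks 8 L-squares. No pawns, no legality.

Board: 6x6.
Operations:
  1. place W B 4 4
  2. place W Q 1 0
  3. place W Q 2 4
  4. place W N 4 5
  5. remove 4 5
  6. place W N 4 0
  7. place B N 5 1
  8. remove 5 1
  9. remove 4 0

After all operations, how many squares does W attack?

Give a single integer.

Op 1: place WB@(4,4)
Op 2: place WQ@(1,0)
Op 3: place WQ@(2,4)
Op 4: place WN@(4,5)
Op 5: remove (4,5)
Op 6: place WN@(4,0)
Op 7: place BN@(5,1)
Op 8: remove (5,1)
Op 9: remove (4,0)
Per-piece attacks for W:
  WQ@(1,0): attacks (1,1) (1,2) (1,3) (1,4) (1,5) (2,0) (3,0) (4,0) (5,0) (0,0) (2,1) (3,2) (4,3) (5,4) (0,1)
  WQ@(2,4): attacks (2,5) (2,3) (2,2) (2,1) (2,0) (3,4) (4,4) (1,4) (0,4) (3,5) (3,3) (4,2) (5,1) (1,5) (1,3) (0,2) [ray(1,0) blocked at (4,4)]
  WB@(4,4): attacks (5,5) (5,3) (3,5) (3,3) (2,2) (1,1) (0,0)
Union (28 distinct): (0,0) (0,1) (0,2) (0,4) (1,1) (1,2) (1,3) (1,4) (1,5) (2,0) (2,1) (2,2) (2,3) (2,5) (3,0) (3,2) (3,3) (3,4) (3,5) (4,0) (4,2) (4,3) (4,4) (5,0) (5,1) (5,3) (5,4) (5,5)

Answer: 28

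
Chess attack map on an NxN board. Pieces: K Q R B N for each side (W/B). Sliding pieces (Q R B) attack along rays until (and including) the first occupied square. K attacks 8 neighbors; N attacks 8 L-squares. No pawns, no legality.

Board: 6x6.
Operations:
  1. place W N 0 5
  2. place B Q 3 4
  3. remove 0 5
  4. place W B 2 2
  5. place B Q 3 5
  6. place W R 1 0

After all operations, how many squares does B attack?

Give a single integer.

Answer: 24

Derivation:
Op 1: place WN@(0,5)
Op 2: place BQ@(3,4)
Op 3: remove (0,5)
Op 4: place WB@(2,2)
Op 5: place BQ@(3,5)
Op 6: place WR@(1,0)
Per-piece attacks for B:
  BQ@(3,4): attacks (3,5) (3,3) (3,2) (3,1) (3,0) (4,4) (5,4) (2,4) (1,4) (0,4) (4,5) (4,3) (5,2) (2,5) (2,3) (1,2) (0,1) [ray(0,1) blocked at (3,5)]
  BQ@(3,5): attacks (3,4) (4,5) (5,5) (2,5) (1,5) (0,5) (4,4) (5,3) (2,4) (1,3) (0,2) [ray(0,-1) blocked at (3,4)]
Union (24 distinct): (0,1) (0,2) (0,4) (0,5) (1,2) (1,3) (1,4) (1,5) (2,3) (2,4) (2,5) (3,0) (3,1) (3,2) (3,3) (3,4) (3,5) (4,3) (4,4) (4,5) (5,2) (5,3) (5,4) (5,5)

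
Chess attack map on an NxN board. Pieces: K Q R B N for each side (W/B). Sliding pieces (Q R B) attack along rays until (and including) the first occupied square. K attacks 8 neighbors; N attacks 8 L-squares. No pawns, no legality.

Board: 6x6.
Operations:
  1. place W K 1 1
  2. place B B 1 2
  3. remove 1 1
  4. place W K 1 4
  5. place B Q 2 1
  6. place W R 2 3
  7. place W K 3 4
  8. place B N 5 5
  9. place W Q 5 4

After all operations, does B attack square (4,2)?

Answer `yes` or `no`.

Answer: no

Derivation:
Op 1: place WK@(1,1)
Op 2: place BB@(1,2)
Op 3: remove (1,1)
Op 4: place WK@(1,4)
Op 5: place BQ@(2,1)
Op 6: place WR@(2,3)
Op 7: place WK@(3,4)
Op 8: place BN@(5,5)
Op 9: place WQ@(5,4)
Per-piece attacks for B:
  BB@(1,2): attacks (2,3) (2,1) (0,3) (0,1) [ray(1,1) blocked at (2,3); ray(1,-1) blocked at (2,1)]
  BQ@(2,1): attacks (2,2) (2,3) (2,0) (3,1) (4,1) (5,1) (1,1) (0,1) (3,2) (4,3) (5,4) (3,0) (1,2) (1,0) [ray(0,1) blocked at (2,3); ray(1,1) blocked at (5,4); ray(-1,1) blocked at (1,2)]
  BN@(5,5): attacks (4,3) (3,4)
B attacks (4,2): no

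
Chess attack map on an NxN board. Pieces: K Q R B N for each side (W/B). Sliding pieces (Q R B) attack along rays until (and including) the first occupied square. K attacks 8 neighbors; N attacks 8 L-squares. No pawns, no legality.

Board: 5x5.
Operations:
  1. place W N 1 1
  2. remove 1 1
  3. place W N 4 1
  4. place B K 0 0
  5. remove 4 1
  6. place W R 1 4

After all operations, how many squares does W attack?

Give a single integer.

Op 1: place WN@(1,1)
Op 2: remove (1,1)
Op 3: place WN@(4,1)
Op 4: place BK@(0,0)
Op 5: remove (4,1)
Op 6: place WR@(1,4)
Per-piece attacks for W:
  WR@(1,4): attacks (1,3) (1,2) (1,1) (1,0) (2,4) (3,4) (4,4) (0,4)
Union (8 distinct): (0,4) (1,0) (1,1) (1,2) (1,3) (2,4) (3,4) (4,4)

Answer: 8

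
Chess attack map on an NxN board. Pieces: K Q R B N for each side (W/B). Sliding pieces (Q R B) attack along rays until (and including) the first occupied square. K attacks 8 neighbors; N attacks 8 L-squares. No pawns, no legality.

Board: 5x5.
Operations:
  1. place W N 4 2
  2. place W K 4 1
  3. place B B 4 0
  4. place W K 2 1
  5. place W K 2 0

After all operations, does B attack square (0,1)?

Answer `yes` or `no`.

Op 1: place WN@(4,2)
Op 2: place WK@(4,1)
Op 3: place BB@(4,0)
Op 4: place WK@(2,1)
Op 5: place WK@(2,0)
Per-piece attacks for B:
  BB@(4,0): attacks (3,1) (2,2) (1,3) (0,4)
B attacks (0,1): no

Answer: no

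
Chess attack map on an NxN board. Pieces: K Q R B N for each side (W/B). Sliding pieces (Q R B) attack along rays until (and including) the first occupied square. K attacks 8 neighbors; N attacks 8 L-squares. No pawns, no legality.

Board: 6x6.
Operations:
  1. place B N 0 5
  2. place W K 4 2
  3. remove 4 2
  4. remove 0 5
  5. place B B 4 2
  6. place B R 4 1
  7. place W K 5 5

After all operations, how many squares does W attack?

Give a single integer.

Answer: 3

Derivation:
Op 1: place BN@(0,5)
Op 2: place WK@(4,2)
Op 3: remove (4,2)
Op 4: remove (0,5)
Op 5: place BB@(4,2)
Op 6: place BR@(4,1)
Op 7: place WK@(5,5)
Per-piece attacks for W:
  WK@(5,5): attacks (5,4) (4,5) (4,4)
Union (3 distinct): (4,4) (4,5) (5,4)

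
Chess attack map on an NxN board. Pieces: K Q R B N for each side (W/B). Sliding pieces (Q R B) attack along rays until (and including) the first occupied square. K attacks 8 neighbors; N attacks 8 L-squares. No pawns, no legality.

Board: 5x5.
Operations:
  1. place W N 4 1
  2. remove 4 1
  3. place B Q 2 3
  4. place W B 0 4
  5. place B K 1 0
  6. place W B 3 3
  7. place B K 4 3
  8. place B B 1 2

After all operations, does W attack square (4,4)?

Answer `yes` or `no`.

Answer: yes

Derivation:
Op 1: place WN@(4,1)
Op 2: remove (4,1)
Op 3: place BQ@(2,3)
Op 4: place WB@(0,4)
Op 5: place BK@(1,0)
Op 6: place WB@(3,3)
Op 7: place BK@(4,3)
Op 8: place BB@(1,2)
Per-piece attacks for W:
  WB@(0,4): attacks (1,3) (2,2) (3,1) (4,0)
  WB@(3,3): attacks (4,4) (4,2) (2,4) (2,2) (1,1) (0,0)
W attacks (4,4): yes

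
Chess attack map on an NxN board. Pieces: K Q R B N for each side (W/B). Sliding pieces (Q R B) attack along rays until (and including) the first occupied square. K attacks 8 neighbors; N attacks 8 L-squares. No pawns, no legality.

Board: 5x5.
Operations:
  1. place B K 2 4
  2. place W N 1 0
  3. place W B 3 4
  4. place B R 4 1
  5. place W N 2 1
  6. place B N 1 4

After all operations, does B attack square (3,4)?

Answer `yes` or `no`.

Answer: yes

Derivation:
Op 1: place BK@(2,4)
Op 2: place WN@(1,0)
Op 3: place WB@(3,4)
Op 4: place BR@(4,1)
Op 5: place WN@(2,1)
Op 6: place BN@(1,4)
Per-piece attacks for B:
  BN@(1,4): attacks (2,2) (3,3) (0,2)
  BK@(2,4): attacks (2,3) (3,4) (1,4) (3,3) (1,3)
  BR@(4,1): attacks (4,2) (4,3) (4,4) (4,0) (3,1) (2,1) [ray(-1,0) blocked at (2,1)]
B attacks (3,4): yes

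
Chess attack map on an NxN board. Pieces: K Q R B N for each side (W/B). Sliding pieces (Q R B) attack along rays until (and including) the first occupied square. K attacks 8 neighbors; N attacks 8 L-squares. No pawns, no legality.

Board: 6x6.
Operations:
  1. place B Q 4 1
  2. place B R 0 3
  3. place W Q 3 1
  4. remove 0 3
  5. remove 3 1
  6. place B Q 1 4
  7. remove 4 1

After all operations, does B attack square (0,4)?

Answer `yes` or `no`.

Op 1: place BQ@(4,1)
Op 2: place BR@(0,3)
Op 3: place WQ@(3,1)
Op 4: remove (0,3)
Op 5: remove (3,1)
Op 6: place BQ@(1,4)
Op 7: remove (4,1)
Per-piece attacks for B:
  BQ@(1,4): attacks (1,5) (1,3) (1,2) (1,1) (1,0) (2,4) (3,4) (4,4) (5,4) (0,4) (2,5) (2,3) (3,2) (4,1) (5,0) (0,5) (0,3)
B attacks (0,4): yes

Answer: yes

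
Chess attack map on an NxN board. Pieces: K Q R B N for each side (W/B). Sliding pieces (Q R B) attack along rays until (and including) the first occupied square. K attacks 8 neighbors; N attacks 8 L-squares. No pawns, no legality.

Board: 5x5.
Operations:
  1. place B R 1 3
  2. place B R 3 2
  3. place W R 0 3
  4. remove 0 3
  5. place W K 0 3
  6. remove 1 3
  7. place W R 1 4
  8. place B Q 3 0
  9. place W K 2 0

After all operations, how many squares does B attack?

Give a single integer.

Op 1: place BR@(1,3)
Op 2: place BR@(3,2)
Op 3: place WR@(0,3)
Op 4: remove (0,3)
Op 5: place WK@(0,3)
Op 6: remove (1,3)
Op 7: place WR@(1,4)
Op 8: place BQ@(3,0)
Op 9: place WK@(2,0)
Per-piece attacks for B:
  BQ@(3,0): attacks (3,1) (3,2) (4,0) (2,0) (4,1) (2,1) (1,2) (0,3) [ray(0,1) blocked at (3,2); ray(-1,0) blocked at (2,0); ray(-1,1) blocked at (0,3)]
  BR@(3,2): attacks (3,3) (3,4) (3,1) (3,0) (4,2) (2,2) (1,2) (0,2) [ray(0,-1) blocked at (3,0)]
Union (14 distinct): (0,2) (0,3) (1,2) (2,0) (2,1) (2,2) (3,0) (3,1) (3,2) (3,3) (3,4) (4,0) (4,1) (4,2)

Answer: 14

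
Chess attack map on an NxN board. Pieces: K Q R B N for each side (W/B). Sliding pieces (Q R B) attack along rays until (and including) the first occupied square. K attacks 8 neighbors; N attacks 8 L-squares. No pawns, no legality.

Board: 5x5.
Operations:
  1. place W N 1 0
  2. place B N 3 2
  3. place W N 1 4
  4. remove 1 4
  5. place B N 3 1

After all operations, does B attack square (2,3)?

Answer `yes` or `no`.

Op 1: place WN@(1,0)
Op 2: place BN@(3,2)
Op 3: place WN@(1,4)
Op 4: remove (1,4)
Op 5: place BN@(3,1)
Per-piece attacks for B:
  BN@(3,1): attacks (4,3) (2,3) (1,2) (1,0)
  BN@(3,2): attacks (4,4) (2,4) (1,3) (4,0) (2,0) (1,1)
B attacks (2,3): yes

Answer: yes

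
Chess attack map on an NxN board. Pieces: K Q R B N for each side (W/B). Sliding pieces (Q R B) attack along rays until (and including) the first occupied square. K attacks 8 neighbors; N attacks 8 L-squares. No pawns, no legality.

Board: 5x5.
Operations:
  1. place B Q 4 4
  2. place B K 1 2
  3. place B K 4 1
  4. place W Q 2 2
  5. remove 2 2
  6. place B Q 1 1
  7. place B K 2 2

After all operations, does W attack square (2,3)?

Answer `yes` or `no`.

Answer: no

Derivation:
Op 1: place BQ@(4,4)
Op 2: place BK@(1,2)
Op 3: place BK@(4,1)
Op 4: place WQ@(2,2)
Op 5: remove (2,2)
Op 6: place BQ@(1,1)
Op 7: place BK@(2,2)
Per-piece attacks for W:
W attacks (2,3): no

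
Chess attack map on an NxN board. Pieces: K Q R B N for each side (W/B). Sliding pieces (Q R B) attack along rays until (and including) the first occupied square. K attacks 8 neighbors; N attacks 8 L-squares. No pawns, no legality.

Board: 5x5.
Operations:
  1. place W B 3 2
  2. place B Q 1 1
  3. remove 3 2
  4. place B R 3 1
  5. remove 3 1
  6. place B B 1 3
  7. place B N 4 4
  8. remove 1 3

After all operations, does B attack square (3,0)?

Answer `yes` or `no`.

Op 1: place WB@(3,2)
Op 2: place BQ@(1,1)
Op 3: remove (3,2)
Op 4: place BR@(3,1)
Op 5: remove (3,1)
Op 6: place BB@(1,3)
Op 7: place BN@(4,4)
Op 8: remove (1,3)
Per-piece attacks for B:
  BQ@(1,1): attacks (1,2) (1,3) (1,4) (1,0) (2,1) (3,1) (4,1) (0,1) (2,2) (3,3) (4,4) (2,0) (0,2) (0,0) [ray(1,1) blocked at (4,4)]
  BN@(4,4): attacks (3,2) (2,3)
B attacks (3,0): no

Answer: no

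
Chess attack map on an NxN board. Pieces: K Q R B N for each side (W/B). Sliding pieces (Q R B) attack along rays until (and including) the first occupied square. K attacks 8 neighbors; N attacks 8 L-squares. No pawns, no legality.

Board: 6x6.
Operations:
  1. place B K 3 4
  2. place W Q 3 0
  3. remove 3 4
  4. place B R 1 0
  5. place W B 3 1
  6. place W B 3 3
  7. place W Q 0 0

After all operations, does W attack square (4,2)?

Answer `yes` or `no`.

Answer: yes

Derivation:
Op 1: place BK@(3,4)
Op 2: place WQ@(3,0)
Op 3: remove (3,4)
Op 4: place BR@(1,0)
Op 5: place WB@(3,1)
Op 6: place WB@(3,3)
Op 7: place WQ@(0,0)
Per-piece attacks for W:
  WQ@(0,0): attacks (0,1) (0,2) (0,3) (0,4) (0,5) (1,0) (1,1) (2,2) (3,3) [ray(1,0) blocked at (1,0); ray(1,1) blocked at (3,3)]
  WQ@(3,0): attacks (3,1) (4,0) (5,0) (2,0) (1,0) (4,1) (5,2) (2,1) (1,2) (0,3) [ray(0,1) blocked at (3,1); ray(-1,0) blocked at (1,0)]
  WB@(3,1): attacks (4,2) (5,3) (4,0) (2,2) (1,3) (0,4) (2,0)
  WB@(3,3): attacks (4,4) (5,5) (4,2) (5,1) (2,4) (1,5) (2,2) (1,1) (0,0) [ray(-1,-1) blocked at (0,0)]
W attacks (4,2): yes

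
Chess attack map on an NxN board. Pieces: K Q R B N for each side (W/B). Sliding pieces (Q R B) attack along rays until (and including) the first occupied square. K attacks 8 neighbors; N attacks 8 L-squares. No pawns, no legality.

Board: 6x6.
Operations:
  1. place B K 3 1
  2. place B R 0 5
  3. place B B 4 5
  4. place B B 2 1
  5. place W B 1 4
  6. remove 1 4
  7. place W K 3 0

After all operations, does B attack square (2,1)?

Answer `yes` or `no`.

Answer: yes

Derivation:
Op 1: place BK@(3,1)
Op 2: place BR@(0,5)
Op 3: place BB@(4,5)
Op 4: place BB@(2,1)
Op 5: place WB@(1,4)
Op 6: remove (1,4)
Op 7: place WK@(3,0)
Per-piece attacks for B:
  BR@(0,5): attacks (0,4) (0,3) (0,2) (0,1) (0,0) (1,5) (2,5) (3,5) (4,5) [ray(1,0) blocked at (4,5)]
  BB@(2,1): attacks (3,2) (4,3) (5,4) (3,0) (1,2) (0,3) (1,0) [ray(1,-1) blocked at (3,0)]
  BK@(3,1): attacks (3,2) (3,0) (4,1) (2,1) (4,2) (4,0) (2,2) (2,0)
  BB@(4,5): attacks (5,4) (3,4) (2,3) (1,2) (0,1)
B attacks (2,1): yes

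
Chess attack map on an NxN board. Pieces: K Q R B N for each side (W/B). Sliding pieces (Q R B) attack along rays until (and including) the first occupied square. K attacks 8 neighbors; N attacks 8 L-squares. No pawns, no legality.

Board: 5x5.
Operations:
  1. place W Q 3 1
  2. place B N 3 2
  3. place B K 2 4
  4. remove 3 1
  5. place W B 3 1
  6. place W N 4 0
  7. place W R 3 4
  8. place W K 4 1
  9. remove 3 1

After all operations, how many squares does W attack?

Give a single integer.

Op 1: place WQ@(3,1)
Op 2: place BN@(3,2)
Op 3: place BK@(2,4)
Op 4: remove (3,1)
Op 5: place WB@(3,1)
Op 6: place WN@(4,0)
Op 7: place WR@(3,4)
Op 8: place WK@(4,1)
Op 9: remove (3,1)
Per-piece attacks for W:
  WR@(3,4): attacks (3,3) (3,2) (4,4) (2,4) [ray(0,-1) blocked at (3,2); ray(-1,0) blocked at (2,4)]
  WN@(4,0): attacks (3,2) (2,1)
  WK@(4,1): attacks (4,2) (4,0) (3,1) (3,2) (3,0)
Union (9 distinct): (2,1) (2,4) (3,0) (3,1) (3,2) (3,3) (4,0) (4,2) (4,4)

Answer: 9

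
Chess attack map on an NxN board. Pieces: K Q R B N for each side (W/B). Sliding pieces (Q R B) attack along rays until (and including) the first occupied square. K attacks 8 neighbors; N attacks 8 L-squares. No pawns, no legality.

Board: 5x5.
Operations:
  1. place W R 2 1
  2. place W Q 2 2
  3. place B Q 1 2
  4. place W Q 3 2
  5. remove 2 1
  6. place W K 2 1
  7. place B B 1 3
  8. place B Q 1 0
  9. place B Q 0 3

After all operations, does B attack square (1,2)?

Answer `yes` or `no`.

Answer: yes

Derivation:
Op 1: place WR@(2,1)
Op 2: place WQ@(2,2)
Op 3: place BQ@(1,2)
Op 4: place WQ@(3,2)
Op 5: remove (2,1)
Op 6: place WK@(2,1)
Op 7: place BB@(1,3)
Op 8: place BQ@(1,0)
Op 9: place BQ@(0,3)
Per-piece attacks for B:
  BQ@(0,3): attacks (0,4) (0,2) (0,1) (0,0) (1,3) (1,4) (1,2) [ray(1,0) blocked at (1,3); ray(1,-1) blocked at (1,2)]
  BQ@(1,0): attacks (1,1) (1,2) (2,0) (3,0) (4,0) (0,0) (2,1) (0,1) [ray(0,1) blocked at (1,2); ray(1,1) blocked at (2,1)]
  BQ@(1,2): attacks (1,3) (1,1) (1,0) (2,2) (0,2) (2,3) (3,4) (2,1) (0,3) (0,1) [ray(0,1) blocked at (1,3); ray(0,-1) blocked at (1,0); ray(1,0) blocked at (2,2); ray(1,-1) blocked at (2,1); ray(-1,1) blocked at (0,3)]
  BB@(1,3): attacks (2,4) (2,2) (0,4) (0,2) [ray(1,-1) blocked at (2,2)]
B attacks (1,2): yes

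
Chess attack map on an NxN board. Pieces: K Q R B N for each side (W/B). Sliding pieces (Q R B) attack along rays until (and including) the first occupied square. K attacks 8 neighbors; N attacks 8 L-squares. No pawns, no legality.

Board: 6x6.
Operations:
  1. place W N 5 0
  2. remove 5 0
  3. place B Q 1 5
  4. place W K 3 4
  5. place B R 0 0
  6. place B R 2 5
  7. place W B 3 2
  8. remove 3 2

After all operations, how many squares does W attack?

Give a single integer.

Answer: 8

Derivation:
Op 1: place WN@(5,0)
Op 2: remove (5,0)
Op 3: place BQ@(1,5)
Op 4: place WK@(3,4)
Op 5: place BR@(0,0)
Op 6: place BR@(2,5)
Op 7: place WB@(3,2)
Op 8: remove (3,2)
Per-piece attacks for W:
  WK@(3,4): attacks (3,5) (3,3) (4,4) (2,4) (4,5) (4,3) (2,5) (2,3)
Union (8 distinct): (2,3) (2,4) (2,5) (3,3) (3,5) (4,3) (4,4) (4,5)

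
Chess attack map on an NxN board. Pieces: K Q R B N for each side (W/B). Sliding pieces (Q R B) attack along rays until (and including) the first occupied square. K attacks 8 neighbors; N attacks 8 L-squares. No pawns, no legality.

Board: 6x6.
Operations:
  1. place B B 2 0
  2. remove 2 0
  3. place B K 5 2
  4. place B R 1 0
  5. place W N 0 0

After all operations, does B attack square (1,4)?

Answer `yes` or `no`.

Answer: yes

Derivation:
Op 1: place BB@(2,0)
Op 2: remove (2,0)
Op 3: place BK@(5,2)
Op 4: place BR@(1,0)
Op 5: place WN@(0,0)
Per-piece attacks for B:
  BR@(1,0): attacks (1,1) (1,2) (1,3) (1,4) (1,5) (2,0) (3,0) (4,0) (5,0) (0,0) [ray(-1,0) blocked at (0,0)]
  BK@(5,2): attacks (5,3) (5,1) (4,2) (4,3) (4,1)
B attacks (1,4): yes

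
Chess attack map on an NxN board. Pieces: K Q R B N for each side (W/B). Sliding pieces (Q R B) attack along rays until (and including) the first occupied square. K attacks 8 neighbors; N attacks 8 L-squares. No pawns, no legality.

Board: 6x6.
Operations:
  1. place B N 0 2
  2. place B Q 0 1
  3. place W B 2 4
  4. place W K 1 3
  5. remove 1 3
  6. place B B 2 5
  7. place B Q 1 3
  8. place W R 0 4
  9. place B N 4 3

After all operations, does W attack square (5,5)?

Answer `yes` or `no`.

Op 1: place BN@(0,2)
Op 2: place BQ@(0,1)
Op 3: place WB@(2,4)
Op 4: place WK@(1,3)
Op 5: remove (1,3)
Op 6: place BB@(2,5)
Op 7: place BQ@(1,3)
Op 8: place WR@(0,4)
Op 9: place BN@(4,3)
Per-piece attacks for W:
  WR@(0,4): attacks (0,5) (0,3) (0,2) (1,4) (2,4) [ray(0,-1) blocked at (0,2); ray(1,0) blocked at (2,4)]
  WB@(2,4): attacks (3,5) (3,3) (4,2) (5,1) (1,5) (1,3) [ray(-1,-1) blocked at (1,3)]
W attacks (5,5): no

Answer: no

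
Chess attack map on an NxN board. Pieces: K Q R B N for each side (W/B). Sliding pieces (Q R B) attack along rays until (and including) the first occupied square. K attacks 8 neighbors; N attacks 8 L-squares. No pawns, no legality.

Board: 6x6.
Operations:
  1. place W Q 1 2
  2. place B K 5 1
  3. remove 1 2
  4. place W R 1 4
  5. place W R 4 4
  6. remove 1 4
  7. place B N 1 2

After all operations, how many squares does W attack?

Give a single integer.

Op 1: place WQ@(1,2)
Op 2: place BK@(5,1)
Op 3: remove (1,2)
Op 4: place WR@(1,4)
Op 5: place WR@(4,4)
Op 6: remove (1,4)
Op 7: place BN@(1,2)
Per-piece attacks for W:
  WR@(4,4): attacks (4,5) (4,3) (4,2) (4,1) (4,0) (5,4) (3,4) (2,4) (1,4) (0,4)
Union (10 distinct): (0,4) (1,4) (2,4) (3,4) (4,0) (4,1) (4,2) (4,3) (4,5) (5,4)

Answer: 10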